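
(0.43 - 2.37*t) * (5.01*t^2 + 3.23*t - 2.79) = -11.8737*t^3 - 5.5008*t^2 + 8.0012*t - 1.1997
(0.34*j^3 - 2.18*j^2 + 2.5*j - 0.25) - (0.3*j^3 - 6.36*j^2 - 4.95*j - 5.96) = 0.04*j^3 + 4.18*j^2 + 7.45*j + 5.71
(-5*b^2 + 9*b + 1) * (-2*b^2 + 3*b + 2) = 10*b^4 - 33*b^3 + 15*b^2 + 21*b + 2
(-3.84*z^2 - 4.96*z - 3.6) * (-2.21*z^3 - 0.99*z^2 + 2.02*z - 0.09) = 8.4864*z^5 + 14.7632*z^4 + 5.1096*z^3 - 6.1096*z^2 - 6.8256*z + 0.324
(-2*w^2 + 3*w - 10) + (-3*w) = -2*w^2 - 10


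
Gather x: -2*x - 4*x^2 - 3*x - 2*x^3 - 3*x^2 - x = -2*x^3 - 7*x^2 - 6*x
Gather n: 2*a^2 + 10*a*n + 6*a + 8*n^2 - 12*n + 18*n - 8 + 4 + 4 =2*a^2 + 6*a + 8*n^2 + n*(10*a + 6)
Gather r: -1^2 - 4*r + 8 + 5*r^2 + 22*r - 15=5*r^2 + 18*r - 8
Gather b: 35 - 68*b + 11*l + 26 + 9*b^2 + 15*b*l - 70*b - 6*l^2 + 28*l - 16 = 9*b^2 + b*(15*l - 138) - 6*l^2 + 39*l + 45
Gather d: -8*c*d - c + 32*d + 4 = -c + d*(32 - 8*c) + 4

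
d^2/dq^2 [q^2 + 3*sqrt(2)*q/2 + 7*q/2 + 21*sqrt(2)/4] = 2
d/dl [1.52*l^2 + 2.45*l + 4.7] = 3.04*l + 2.45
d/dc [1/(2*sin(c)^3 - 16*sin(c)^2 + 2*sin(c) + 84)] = (-3*sin(c)^2 + 16*sin(c) - 1)*cos(c)/(2*(sin(c)^3 - 8*sin(c)^2 + sin(c) + 42)^2)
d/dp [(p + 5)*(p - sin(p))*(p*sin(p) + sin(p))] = -(p + 1)*(p + 5)*(cos(p) - 1)*sin(p) + (p + 1)*(p - sin(p))*sin(p) + (p + 5)*(p - sin(p))*(p*cos(p) + sqrt(2)*sin(p + pi/4))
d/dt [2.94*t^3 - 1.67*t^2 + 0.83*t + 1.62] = 8.82*t^2 - 3.34*t + 0.83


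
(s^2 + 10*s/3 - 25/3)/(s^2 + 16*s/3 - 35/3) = (s + 5)/(s + 7)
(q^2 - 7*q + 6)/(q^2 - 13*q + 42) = (q - 1)/(q - 7)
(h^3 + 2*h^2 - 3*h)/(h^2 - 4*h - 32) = h*(-h^2 - 2*h + 3)/(-h^2 + 4*h + 32)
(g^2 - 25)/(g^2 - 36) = (g^2 - 25)/(g^2 - 36)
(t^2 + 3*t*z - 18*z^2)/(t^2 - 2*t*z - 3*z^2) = (t + 6*z)/(t + z)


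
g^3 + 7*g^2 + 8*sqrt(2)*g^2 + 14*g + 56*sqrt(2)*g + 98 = (g + 7)*(g + sqrt(2))*(g + 7*sqrt(2))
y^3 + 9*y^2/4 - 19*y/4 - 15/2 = (y - 2)*(y + 5/4)*(y + 3)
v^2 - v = v*(v - 1)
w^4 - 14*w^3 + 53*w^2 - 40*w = w*(w - 8)*(w - 5)*(w - 1)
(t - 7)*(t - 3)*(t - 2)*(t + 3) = t^4 - 9*t^3 + 5*t^2 + 81*t - 126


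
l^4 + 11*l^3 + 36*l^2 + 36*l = l*(l + 2)*(l + 3)*(l + 6)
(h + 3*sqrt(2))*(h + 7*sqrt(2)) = h^2 + 10*sqrt(2)*h + 42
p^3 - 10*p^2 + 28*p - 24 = (p - 6)*(p - 2)^2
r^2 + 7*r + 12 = (r + 3)*(r + 4)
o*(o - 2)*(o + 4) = o^3 + 2*o^2 - 8*o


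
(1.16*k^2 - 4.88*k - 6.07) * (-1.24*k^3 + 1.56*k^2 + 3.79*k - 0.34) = -1.4384*k^5 + 7.8608*k^4 + 4.3104*k^3 - 28.3588*k^2 - 21.3461*k + 2.0638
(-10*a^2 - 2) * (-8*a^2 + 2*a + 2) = 80*a^4 - 20*a^3 - 4*a^2 - 4*a - 4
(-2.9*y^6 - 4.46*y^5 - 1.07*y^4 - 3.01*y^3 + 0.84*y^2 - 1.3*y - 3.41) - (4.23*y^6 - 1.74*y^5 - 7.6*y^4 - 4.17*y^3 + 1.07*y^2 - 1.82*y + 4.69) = -7.13*y^6 - 2.72*y^5 + 6.53*y^4 + 1.16*y^3 - 0.23*y^2 + 0.52*y - 8.1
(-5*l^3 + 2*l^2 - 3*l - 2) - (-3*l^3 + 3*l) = -2*l^3 + 2*l^2 - 6*l - 2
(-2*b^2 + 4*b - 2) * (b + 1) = -2*b^3 + 2*b^2 + 2*b - 2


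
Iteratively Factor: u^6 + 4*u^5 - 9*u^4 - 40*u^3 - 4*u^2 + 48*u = (u)*(u^5 + 4*u^4 - 9*u^3 - 40*u^2 - 4*u + 48) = u*(u + 4)*(u^4 - 9*u^2 - 4*u + 12) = u*(u - 3)*(u + 4)*(u^3 + 3*u^2 - 4) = u*(u - 3)*(u + 2)*(u + 4)*(u^2 + u - 2) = u*(u - 3)*(u + 2)^2*(u + 4)*(u - 1)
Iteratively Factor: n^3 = (n)*(n^2) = n^2*(n)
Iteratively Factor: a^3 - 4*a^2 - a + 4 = (a - 4)*(a^2 - 1) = (a - 4)*(a + 1)*(a - 1)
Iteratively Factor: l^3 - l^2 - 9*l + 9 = (l - 3)*(l^2 + 2*l - 3) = (l - 3)*(l + 3)*(l - 1)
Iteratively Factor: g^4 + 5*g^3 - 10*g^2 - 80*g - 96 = (g + 2)*(g^3 + 3*g^2 - 16*g - 48) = (g + 2)*(g + 3)*(g^2 - 16) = (g + 2)*(g + 3)*(g + 4)*(g - 4)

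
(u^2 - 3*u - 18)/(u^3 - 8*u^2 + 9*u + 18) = (u + 3)/(u^2 - 2*u - 3)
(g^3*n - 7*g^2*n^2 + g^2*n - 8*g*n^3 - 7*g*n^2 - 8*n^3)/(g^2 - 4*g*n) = n*(g^3 - 7*g^2*n + g^2 - 8*g*n^2 - 7*g*n - 8*n^2)/(g*(g - 4*n))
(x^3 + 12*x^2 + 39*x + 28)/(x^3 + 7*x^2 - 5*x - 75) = (x^3 + 12*x^2 + 39*x + 28)/(x^3 + 7*x^2 - 5*x - 75)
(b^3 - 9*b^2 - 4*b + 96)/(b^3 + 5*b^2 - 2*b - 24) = (b^2 - 12*b + 32)/(b^2 + 2*b - 8)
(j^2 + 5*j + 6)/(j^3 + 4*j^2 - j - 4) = (j^2 + 5*j + 6)/(j^3 + 4*j^2 - j - 4)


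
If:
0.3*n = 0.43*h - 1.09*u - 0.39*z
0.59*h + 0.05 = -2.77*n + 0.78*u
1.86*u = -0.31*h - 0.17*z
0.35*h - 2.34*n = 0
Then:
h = -0.04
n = -0.01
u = 0.01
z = -0.08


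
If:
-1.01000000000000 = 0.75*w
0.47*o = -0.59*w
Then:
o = 1.69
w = -1.35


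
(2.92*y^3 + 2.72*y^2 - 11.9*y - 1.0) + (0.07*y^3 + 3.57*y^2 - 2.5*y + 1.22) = 2.99*y^3 + 6.29*y^2 - 14.4*y + 0.22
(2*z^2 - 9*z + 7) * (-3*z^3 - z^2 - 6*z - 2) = -6*z^5 + 25*z^4 - 24*z^3 + 43*z^2 - 24*z - 14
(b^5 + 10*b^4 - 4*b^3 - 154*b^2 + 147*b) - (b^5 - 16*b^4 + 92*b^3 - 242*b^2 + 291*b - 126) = 26*b^4 - 96*b^3 + 88*b^2 - 144*b + 126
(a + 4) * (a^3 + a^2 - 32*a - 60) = a^4 + 5*a^3 - 28*a^2 - 188*a - 240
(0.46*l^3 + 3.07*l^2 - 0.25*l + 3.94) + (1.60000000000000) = 0.46*l^3 + 3.07*l^2 - 0.25*l + 5.54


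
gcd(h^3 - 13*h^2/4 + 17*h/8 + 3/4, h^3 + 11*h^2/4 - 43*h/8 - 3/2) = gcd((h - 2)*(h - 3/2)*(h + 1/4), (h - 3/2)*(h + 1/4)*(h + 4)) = h^2 - 5*h/4 - 3/8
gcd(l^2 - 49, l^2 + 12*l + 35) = l + 7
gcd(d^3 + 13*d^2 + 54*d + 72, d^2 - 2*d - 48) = d + 6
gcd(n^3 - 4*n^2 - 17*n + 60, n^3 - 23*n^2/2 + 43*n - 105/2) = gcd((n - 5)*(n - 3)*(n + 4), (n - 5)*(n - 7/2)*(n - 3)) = n^2 - 8*n + 15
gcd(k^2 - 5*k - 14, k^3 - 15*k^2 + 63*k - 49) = k - 7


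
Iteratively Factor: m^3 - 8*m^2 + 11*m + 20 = (m + 1)*(m^2 - 9*m + 20) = (m - 5)*(m + 1)*(m - 4)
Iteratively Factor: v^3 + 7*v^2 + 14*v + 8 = (v + 2)*(v^2 + 5*v + 4) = (v + 2)*(v + 4)*(v + 1)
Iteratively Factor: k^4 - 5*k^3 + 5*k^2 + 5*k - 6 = (k + 1)*(k^3 - 6*k^2 + 11*k - 6) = (k - 1)*(k + 1)*(k^2 - 5*k + 6) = (k - 2)*(k - 1)*(k + 1)*(k - 3)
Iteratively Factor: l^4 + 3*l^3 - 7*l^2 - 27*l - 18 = (l + 2)*(l^3 + l^2 - 9*l - 9) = (l - 3)*(l + 2)*(l^2 + 4*l + 3) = (l - 3)*(l + 2)*(l + 3)*(l + 1)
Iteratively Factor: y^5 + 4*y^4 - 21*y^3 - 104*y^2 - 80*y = (y - 5)*(y^4 + 9*y^3 + 24*y^2 + 16*y) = y*(y - 5)*(y^3 + 9*y^2 + 24*y + 16) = y*(y - 5)*(y + 4)*(y^2 + 5*y + 4) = y*(y - 5)*(y + 4)^2*(y + 1)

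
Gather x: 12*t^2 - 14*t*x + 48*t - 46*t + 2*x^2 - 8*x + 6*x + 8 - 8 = 12*t^2 + 2*t + 2*x^2 + x*(-14*t - 2)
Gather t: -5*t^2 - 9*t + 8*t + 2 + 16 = -5*t^2 - t + 18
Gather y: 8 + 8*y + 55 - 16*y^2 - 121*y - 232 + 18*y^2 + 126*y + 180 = 2*y^2 + 13*y + 11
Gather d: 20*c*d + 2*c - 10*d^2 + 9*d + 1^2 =2*c - 10*d^2 + d*(20*c + 9) + 1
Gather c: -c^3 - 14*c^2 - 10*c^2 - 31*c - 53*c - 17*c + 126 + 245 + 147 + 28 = -c^3 - 24*c^2 - 101*c + 546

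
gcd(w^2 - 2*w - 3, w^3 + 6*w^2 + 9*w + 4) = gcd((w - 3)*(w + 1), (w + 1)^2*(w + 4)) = w + 1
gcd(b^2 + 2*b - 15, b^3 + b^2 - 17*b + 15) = b^2 + 2*b - 15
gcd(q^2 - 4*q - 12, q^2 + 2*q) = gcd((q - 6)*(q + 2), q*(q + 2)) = q + 2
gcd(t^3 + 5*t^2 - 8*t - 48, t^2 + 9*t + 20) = t + 4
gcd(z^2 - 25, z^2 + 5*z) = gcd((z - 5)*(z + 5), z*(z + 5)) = z + 5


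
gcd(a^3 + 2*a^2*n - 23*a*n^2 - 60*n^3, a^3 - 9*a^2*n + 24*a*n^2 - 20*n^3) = a - 5*n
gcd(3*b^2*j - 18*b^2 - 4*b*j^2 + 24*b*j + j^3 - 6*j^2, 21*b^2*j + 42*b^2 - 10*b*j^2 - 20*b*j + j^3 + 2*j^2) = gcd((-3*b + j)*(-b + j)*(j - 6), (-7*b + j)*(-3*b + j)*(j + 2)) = 3*b - j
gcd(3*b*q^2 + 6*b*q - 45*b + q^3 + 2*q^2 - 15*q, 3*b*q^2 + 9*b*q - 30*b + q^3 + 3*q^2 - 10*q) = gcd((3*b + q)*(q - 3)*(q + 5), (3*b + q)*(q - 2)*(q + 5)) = 3*b*q + 15*b + q^2 + 5*q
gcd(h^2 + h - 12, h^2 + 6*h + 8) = h + 4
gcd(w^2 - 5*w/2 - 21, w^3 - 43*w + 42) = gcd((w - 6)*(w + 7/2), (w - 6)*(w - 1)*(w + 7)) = w - 6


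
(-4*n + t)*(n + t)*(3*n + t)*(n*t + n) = -12*n^4*t - 12*n^4 - 13*n^3*t^2 - 13*n^3*t + n*t^4 + n*t^3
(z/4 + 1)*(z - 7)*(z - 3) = z^3/4 - 3*z^2/2 - 19*z/4 + 21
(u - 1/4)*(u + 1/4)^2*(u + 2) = u^4 + 9*u^3/4 + 7*u^2/16 - 9*u/64 - 1/32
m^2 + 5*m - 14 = (m - 2)*(m + 7)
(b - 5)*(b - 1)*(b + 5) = b^3 - b^2 - 25*b + 25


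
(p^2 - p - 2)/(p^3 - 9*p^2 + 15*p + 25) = (p - 2)/(p^2 - 10*p + 25)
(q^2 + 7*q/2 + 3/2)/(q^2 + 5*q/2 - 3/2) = (2*q + 1)/(2*q - 1)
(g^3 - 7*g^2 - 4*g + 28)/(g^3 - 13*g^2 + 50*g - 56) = (g + 2)/(g - 4)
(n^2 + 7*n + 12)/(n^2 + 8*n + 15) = (n + 4)/(n + 5)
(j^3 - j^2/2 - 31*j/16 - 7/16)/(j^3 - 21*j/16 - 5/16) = (4*j - 7)/(4*j - 5)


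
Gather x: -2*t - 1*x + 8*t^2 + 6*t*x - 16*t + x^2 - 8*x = 8*t^2 - 18*t + x^2 + x*(6*t - 9)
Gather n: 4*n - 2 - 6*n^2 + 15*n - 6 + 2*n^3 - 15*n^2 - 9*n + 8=2*n^3 - 21*n^2 + 10*n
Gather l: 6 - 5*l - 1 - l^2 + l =-l^2 - 4*l + 5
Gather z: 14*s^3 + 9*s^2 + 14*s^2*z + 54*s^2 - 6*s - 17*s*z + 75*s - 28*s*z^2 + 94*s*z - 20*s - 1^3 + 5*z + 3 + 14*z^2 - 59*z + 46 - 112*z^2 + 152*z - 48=14*s^3 + 63*s^2 + 49*s + z^2*(-28*s - 98) + z*(14*s^2 + 77*s + 98)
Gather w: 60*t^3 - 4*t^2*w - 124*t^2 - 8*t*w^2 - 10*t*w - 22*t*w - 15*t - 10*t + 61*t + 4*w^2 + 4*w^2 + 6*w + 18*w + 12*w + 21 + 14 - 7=60*t^3 - 124*t^2 + 36*t + w^2*(8 - 8*t) + w*(-4*t^2 - 32*t + 36) + 28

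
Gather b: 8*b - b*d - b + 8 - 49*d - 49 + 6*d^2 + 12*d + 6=b*(7 - d) + 6*d^2 - 37*d - 35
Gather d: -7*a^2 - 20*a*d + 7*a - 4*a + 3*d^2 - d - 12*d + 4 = -7*a^2 + 3*a + 3*d^2 + d*(-20*a - 13) + 4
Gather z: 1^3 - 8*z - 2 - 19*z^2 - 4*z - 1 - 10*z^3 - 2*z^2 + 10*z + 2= -10*z^3 - 21*z^2 - 2*z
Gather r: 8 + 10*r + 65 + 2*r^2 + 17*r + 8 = 2*r^2 + 27*r + 81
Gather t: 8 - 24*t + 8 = 16 - 24*t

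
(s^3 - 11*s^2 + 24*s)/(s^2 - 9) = s*(s - 8)/(s + 3)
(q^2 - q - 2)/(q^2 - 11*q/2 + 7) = 2*(q + 1)/(2*q - 7)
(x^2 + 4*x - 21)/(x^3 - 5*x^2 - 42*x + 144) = (x + 7)/(x^2 - 2*x - 48)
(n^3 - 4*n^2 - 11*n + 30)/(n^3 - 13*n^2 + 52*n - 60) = (n + 3)/(n - 6)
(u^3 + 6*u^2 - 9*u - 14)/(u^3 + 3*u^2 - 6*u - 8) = (u + 7)/(u + 4)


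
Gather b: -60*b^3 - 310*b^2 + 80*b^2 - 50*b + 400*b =-60*b^3 - 230*b^2 + 350*b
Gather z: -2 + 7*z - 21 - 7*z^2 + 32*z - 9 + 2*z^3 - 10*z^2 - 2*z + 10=2*z^3 - 17*z^2 + 37*z - 22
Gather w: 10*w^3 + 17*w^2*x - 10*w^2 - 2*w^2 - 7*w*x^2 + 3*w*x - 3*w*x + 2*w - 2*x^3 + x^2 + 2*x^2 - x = 10*w^3 + w^2*(17*x - 12) + w*(2 - 7*x^2) - 2*x^3 + 3*x^2 - x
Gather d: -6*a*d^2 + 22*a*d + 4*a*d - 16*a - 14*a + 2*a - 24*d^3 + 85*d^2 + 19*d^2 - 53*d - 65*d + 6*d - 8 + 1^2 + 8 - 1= -28*a - 24*d^3 + d^2*(104 - 6*a) + d*(26*a - 112)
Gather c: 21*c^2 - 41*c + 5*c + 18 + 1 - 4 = 21*c^2 - 36*c + 15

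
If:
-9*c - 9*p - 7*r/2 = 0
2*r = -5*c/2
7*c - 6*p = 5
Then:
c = 60/121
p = -185/726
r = -75/121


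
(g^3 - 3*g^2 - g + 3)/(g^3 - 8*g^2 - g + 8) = (g - 3)/(g - 8)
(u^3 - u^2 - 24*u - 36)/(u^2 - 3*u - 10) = (u^2 - 3*u - 18)/(u - 5)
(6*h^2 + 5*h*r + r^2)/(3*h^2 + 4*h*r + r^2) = (2*h + r)/(h + r)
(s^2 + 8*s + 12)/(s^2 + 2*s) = (s + 6)/s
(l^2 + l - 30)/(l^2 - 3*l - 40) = (-l^2 - l + 30)/(-l^2 + 3*l + 40)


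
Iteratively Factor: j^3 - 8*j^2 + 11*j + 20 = (j + 1)*(j^2 - 9*j + 20) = (j - 4)*(j + 1)*(j - 5)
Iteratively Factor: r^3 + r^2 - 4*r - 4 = (r + 2)*(r^2 - r - 2) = (r + 1)*(r + 2)*(r - 2)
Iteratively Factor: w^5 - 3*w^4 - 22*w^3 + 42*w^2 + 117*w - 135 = (w + 3)*(w^4 - 6*w^3 - 4*w^2 + 54*w - 45) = (w + 3)^2*(w^3 - 9*w^2 + 23*w - 15) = (w - 3)*(w + 3)^2*(w^2 - 6*w + 5) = (w - 5)*(w - 3)*(w + 3)^2*(w - 1)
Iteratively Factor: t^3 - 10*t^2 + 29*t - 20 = (t - 4)*(t^2 - 6*t + 5) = (t - 4)*(t - 1)*(t - 5)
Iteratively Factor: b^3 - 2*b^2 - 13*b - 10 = (b + 1)*(b^2 - 3*b - 10) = (b - 5)*(b + 1)*(b + 2)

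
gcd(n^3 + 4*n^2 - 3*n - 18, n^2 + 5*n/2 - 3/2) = n + 3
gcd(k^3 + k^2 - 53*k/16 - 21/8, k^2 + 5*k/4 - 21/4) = k - 7/4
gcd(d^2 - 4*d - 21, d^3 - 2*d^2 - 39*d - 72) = d + 3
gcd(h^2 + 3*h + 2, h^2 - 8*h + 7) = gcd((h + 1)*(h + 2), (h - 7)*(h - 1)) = 1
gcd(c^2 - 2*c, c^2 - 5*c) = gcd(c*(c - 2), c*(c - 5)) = c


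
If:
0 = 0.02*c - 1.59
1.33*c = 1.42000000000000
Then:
No Solution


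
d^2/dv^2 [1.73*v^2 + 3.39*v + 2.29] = 3.46000000000000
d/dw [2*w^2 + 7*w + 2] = 4*w + 7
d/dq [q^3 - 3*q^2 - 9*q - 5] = 3*q^2 - 6*q - 9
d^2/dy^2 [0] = 0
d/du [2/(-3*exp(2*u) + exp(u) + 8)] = (12*exp(u) - 2)*exp(u)/(-3*exp(2*u) + exp(u) + 8)^2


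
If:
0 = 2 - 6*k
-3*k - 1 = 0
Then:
No Solution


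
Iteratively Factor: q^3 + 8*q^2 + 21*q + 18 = (q + 2)*(q^2 + 6*q + 9) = (q + 2)*(q + 3)*(q + 3)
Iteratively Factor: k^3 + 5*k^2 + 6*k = (k)*(k^2 + 5*k + 6) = k*(k + 3)*(k + 2)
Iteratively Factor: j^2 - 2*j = (j - 2)*(j)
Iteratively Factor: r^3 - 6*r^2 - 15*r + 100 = (r + 4)*(r^2 - 10*r + 25) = (r - 5)*(r + 4)*(r - 5)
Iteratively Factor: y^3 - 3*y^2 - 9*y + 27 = (y - 3)*(y^2 - 9) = (y - 3)^2*(y + 3)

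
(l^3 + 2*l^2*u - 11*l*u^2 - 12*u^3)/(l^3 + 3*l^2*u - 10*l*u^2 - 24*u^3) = (l + u)/(l + 2*u)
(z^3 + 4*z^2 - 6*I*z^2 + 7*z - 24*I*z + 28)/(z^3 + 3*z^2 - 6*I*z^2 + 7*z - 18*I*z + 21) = (z + 4)/(z + 3)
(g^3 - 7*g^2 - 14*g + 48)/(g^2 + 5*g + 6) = (g^2 - 10*g + 16)/(g + 2)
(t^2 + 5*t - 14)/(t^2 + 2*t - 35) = (t - 2)/(t - 5)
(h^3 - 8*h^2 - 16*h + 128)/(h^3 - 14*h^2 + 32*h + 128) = (h^2 - 16)/(h^2 - 6*h - 16)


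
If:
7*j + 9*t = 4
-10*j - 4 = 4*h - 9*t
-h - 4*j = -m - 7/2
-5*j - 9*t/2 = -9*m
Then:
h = 1139/30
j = -134/15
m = -19/15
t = 998/135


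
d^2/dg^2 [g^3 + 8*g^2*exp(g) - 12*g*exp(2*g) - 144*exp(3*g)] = 8*g^2*exp(g) - 48*g*exp(2*g) + 32*g*exp(g) + 6*g - 1296*exp(3*g) - 48*exp(2*g) + 16*exp(g)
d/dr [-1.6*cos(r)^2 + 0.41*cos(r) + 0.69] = (3.2*cos(r) - 0.41)*sin(r)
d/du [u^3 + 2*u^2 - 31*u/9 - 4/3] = 3*u^2 + 4*u - 31/9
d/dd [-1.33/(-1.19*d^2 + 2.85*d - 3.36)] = (3.7905 - 3.1654*d)/(1.19*d^2 - 2.85*d + 3.36)^2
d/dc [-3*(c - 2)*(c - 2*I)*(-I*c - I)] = 9*I*c^2 + 6*c*(2 - I) - 6 - 6*I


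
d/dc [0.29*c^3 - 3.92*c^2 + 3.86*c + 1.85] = 0.87*c^2 - 7.84*c + 3.86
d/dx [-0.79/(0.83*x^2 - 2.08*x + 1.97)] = (1.3114*x - 1.6432)/(0.83*x^2 - 2.08*x + 1.97)^2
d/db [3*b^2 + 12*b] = 6*b + 12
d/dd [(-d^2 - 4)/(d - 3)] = (d^2 - 2*d*(d - 3) + 4)/(d - 3)^2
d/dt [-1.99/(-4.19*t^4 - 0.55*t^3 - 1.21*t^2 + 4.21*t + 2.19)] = (-33.3524*t^3 - 3.2835*t^2 - 4.8158*t + 8.3779)/(4.19*t^4 + 0.55*t^3 + 1.21*t^2 - 4.21*t - 2.19)^2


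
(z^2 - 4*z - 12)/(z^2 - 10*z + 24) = (z + 2)/(z - 4)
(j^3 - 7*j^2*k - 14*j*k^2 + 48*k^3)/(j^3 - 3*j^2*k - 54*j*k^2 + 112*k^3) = (j + 3*k)/(j + 7*k)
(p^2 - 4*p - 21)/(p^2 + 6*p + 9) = (p - 7)/(p + 3)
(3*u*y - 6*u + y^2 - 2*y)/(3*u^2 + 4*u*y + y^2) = (y - 2)/(u + y)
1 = 1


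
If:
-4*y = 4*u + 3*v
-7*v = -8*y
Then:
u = -13*y/7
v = 8*y/7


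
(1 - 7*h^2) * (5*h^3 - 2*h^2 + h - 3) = -35*h^5 + 14*h^4 - 2*h^3 + 19*h^2 + h - 3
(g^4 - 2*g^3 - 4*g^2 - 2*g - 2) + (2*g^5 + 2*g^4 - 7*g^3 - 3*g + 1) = 2*g^5 + 3*g^4 - 9*g^3 - 4*g^2 - 5*g - 1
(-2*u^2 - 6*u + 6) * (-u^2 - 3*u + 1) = 2*u^4 + 12*u^3 + 10*u^2 - 24*u + 6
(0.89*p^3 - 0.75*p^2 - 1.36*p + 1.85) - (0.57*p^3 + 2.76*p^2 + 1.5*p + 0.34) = 0.32*p^3 - 3.51*p^2 - 2.86*p + 1.51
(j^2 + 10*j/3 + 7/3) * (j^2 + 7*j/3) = j^4 + 17*j^3/3 + 91*j^2/9 + 49*j/9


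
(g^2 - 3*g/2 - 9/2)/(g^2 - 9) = (g + 3/2)/(g + 3)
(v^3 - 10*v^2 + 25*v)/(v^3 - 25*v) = (v - 5)/(v + 5)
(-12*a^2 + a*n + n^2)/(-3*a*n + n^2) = (4*a + n)/n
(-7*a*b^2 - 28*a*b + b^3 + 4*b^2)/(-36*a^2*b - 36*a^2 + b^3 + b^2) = b*(7*a*b + 28*a - b^2 - 4*b)/(36*a^2*b + 36*a^2 - b^3 - b^2)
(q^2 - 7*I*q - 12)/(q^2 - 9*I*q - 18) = (q - 4*I)/(q - 6*I)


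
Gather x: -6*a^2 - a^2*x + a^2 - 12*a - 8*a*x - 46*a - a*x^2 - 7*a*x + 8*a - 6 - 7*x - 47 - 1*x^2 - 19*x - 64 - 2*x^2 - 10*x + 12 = -5*a^2 - 50*a + x^2*(-a - 3) + x*(-a^2 - 15*a - 36) - 105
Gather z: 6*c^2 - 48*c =6*c^2 - 48*c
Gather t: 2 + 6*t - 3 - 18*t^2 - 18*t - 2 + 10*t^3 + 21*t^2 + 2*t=10*t^3 + 3*t^2 - 10*t - 3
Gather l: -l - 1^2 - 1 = -l - 2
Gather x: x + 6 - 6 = x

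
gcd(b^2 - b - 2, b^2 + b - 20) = 1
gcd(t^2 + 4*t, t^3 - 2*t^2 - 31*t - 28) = t + 4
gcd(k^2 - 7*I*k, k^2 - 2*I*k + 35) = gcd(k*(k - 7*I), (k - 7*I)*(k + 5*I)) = k - 7*I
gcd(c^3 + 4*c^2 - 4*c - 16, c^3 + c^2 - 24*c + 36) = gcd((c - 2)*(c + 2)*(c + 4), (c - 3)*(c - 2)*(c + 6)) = c - 2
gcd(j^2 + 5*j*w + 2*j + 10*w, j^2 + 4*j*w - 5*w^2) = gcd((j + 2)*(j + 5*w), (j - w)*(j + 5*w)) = j + 5*w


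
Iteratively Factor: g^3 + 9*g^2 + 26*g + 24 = (g + 2)*(g^2 + 7*g + 12) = (g + 2)*(g + 4)*(g + 3)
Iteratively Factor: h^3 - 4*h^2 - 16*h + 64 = (h - 4)*(h^2 - 16) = (h - 4)*(h + 4)*(h - 4)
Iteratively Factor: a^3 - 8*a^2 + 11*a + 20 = (a - 4)*(a^2 - 4*a - 5) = (a - 4)*(a + 1)*(a - 5)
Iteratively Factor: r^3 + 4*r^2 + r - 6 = (r - 1)*(r^2 + 5*r + 6) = (r - 1)*(r + 3)*(r + 2)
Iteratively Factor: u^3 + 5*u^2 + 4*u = (u + 1)*(u^2 + 4*u) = u*(u + 1)*(u + 4)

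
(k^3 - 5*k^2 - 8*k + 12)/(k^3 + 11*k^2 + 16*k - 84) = (k^3 - 5*k^2 - 8*k + 12)/(k^3 + 11*k^2 + 16*k - 84)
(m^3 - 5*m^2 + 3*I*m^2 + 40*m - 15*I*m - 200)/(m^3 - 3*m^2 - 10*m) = (m^2 + 3*I*m + 40)/(m*(m + 2))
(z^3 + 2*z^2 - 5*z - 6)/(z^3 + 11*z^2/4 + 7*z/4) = 4*(z^2 + z - 6)/(z*(4*z + 7))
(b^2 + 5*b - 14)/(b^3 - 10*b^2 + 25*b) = (b^2 + 5*b - 14)/(b*(b^2 - 10*b + 25))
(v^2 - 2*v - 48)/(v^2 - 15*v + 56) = (v + 6)/(v - 7)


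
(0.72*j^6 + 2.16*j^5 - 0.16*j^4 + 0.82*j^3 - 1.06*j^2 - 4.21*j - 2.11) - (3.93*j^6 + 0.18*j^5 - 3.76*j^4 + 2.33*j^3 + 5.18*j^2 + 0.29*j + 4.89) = -3.21*j^6 + 1.98*j^5 + 3.6*j^4 - 1.51*j^3 - 6.24*j^2 - 4.5*j - 7.0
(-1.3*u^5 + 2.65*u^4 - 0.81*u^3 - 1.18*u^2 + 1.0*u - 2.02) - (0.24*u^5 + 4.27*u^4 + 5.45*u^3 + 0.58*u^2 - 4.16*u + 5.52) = -1.54*u^5 - 1.62*u^4 - 6.26*u^3 - 1.76*u^2 + 5.16*u - 7.54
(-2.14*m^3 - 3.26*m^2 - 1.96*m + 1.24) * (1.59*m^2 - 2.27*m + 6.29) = -3.4026*m^5 - 0.3256*m^4 - 9.1768*m^3 - 14.0846*m^2 - 15.1432*m + 7.7996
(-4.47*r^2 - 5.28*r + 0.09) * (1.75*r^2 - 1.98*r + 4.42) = -7.8225*r^4 - 0.3894*r^3 - 9.1455*r^2 - 23.5158*r + 0.3978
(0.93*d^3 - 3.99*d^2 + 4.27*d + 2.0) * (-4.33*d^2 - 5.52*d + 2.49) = -4.0269*d^5 + 12.1431*d^4 + 5.8514*d^3 - 42.1655*d^2 - 0.4077*d + 4.98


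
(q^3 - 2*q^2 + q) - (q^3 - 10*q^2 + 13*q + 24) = 8*q^2 - 12*q - 24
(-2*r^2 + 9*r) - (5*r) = -2*r^2 + 4*r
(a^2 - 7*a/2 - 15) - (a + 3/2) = a^2 - 9*a/2 - 33/2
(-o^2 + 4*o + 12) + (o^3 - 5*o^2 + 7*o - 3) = o^3 - 6*o^2 + 11*o + 9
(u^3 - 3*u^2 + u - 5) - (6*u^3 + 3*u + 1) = -5*u^3 - 3*u^2 - 2*u - 6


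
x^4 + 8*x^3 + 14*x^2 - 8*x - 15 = (x - 1)*(x + 1)*(x + 3)*(x + 5)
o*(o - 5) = o^2 - 5*o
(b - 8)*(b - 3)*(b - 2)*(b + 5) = b^4 - 8*b^3 - 19*b^2 + 182*b - 240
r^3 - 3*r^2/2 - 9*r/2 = r*(r - 3)*(r + 3/2)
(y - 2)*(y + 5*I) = y^2 - 2*y + 5*I*y - 10*I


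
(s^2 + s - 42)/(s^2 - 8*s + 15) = (s^2 + s - 42)/(s^2 - 8*s + 15)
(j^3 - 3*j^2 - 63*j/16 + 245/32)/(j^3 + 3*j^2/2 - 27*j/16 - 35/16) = (j - 7/2)/(j + 1)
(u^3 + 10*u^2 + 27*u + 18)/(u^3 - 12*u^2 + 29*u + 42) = (u^2 + 9*u + 18)/(u^2 - 13*u + 42)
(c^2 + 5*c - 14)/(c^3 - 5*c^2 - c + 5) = (c^2 + 5*c - 14)/(c^3 - 5*c^2 - c + 5)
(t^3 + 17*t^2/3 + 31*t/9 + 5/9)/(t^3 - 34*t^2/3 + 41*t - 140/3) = (9*t^3 + 51*t^2 + 31*t + 5)/(3*(3*t^3 - 34*t^2 + 123*t - 140))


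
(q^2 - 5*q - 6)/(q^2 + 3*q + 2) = (q - 6)/(q + 2)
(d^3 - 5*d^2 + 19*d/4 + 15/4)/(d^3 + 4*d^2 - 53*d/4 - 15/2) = (d - 3)/(d + 6)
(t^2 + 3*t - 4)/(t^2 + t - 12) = (t - 1)/(t - 3)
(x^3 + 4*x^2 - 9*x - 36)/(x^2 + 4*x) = x - 9/x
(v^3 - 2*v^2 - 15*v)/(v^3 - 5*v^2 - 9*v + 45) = v/(v - 3)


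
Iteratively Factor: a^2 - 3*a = (a)*(a - 3)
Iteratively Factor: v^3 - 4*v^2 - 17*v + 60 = (v - 5)*(v^2 + v - 12) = (v - 5)*(v - 3)*(v + 4)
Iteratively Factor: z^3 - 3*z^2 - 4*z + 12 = (z - 2)*(z^2 - z - 6) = (z - 2)*(z + 2)*(z - 3)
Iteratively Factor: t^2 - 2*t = (t - 2)*(t)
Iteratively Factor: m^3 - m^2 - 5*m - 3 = (m - 3)*(m^2 + 2*m + 1) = (m - 3)*(m + 1)*(m + 1)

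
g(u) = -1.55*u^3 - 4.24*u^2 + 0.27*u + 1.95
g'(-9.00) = -300.06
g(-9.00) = 786.03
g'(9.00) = -452.70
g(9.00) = -1469.01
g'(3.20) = -74.48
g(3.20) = -91.39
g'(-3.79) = -34.38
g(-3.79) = 24.40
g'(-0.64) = 3.79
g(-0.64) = 0.45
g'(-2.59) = -8.96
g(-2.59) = -0.26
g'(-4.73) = -63.65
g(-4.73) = 69.84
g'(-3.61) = -29.72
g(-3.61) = 18.64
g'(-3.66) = -30.98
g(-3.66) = 20.16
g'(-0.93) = 4.13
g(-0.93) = -0.72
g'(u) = -4.65*u^2 - 8.48*u + 0.27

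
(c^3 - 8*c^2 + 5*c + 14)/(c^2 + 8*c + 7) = (c^2 - 9*c + 14)/(c + 7)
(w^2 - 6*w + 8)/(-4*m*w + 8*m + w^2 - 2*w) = (w - 4)/(-4*m + w)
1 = 1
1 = 1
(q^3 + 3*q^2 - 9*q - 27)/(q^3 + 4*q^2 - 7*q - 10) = (q^3 + 3*q^2 - 9*q - 27)/(q^3 + 4*q^2 - 7*q - 10)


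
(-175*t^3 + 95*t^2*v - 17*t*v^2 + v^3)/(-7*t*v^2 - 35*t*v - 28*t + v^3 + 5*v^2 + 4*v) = (25*t^2 - 10*t*v + v^2)/(v^2 + 5*v + 4)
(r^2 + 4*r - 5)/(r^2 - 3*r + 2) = (r + 5)/(r - 2)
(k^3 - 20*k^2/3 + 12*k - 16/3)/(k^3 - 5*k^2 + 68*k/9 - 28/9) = 3*(k - 4)/(3*k - 7)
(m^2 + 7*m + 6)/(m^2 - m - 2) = (m + 6)/(m - 2)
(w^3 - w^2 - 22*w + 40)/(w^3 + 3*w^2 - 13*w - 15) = (w^2 - 6*w + 8)/(w^2 - 2*w - 3)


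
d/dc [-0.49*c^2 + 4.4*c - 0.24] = 4.4 - 0.98*c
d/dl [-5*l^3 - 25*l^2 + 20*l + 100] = -15*l^2 - 50*l + 20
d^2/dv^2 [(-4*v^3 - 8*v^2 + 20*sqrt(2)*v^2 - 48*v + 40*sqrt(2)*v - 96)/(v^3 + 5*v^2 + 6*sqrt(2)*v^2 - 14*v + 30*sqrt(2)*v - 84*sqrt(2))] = 8*(3*v^6 + 11*sqrt(2)*v^6 - 78*v^5 + 120*sqrt(2)*v^5 - 948*v^4 - 180*sqrt(2)*v^4 - 2476*sqrt(2)*v^3 + 1104*v^3 - 3456*sqrt(2)*v^2 + 25776*v^2 - 74304*v + 4320*sqrt(2)*v - 184320 + 145152*sqrt(2))/(v^9 + 15*v^8 + 18*sqrt(2)*v^8 + 249*v^7 + 270*sqrt(2)*v^7 + 1026*sqrt(2)*v^6 + 2945*v^6 + 1170*sqrt(2)*v^5 + 6666*v^5 - 60780*v^4 + 5940*sqrt(2)*v^4 - 74520*sqrt(2)*v^3 - 102536*v^3 - 248976*sqrt(2)*v^2 + 635040*v^2 - 592704*v + 1270080*sqrt(2)*v - 1185408*sqrt(2))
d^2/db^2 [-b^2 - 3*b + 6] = -2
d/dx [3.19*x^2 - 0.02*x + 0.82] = 6.38*x - 0.02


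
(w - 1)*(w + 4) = w^2 + 3*w - 4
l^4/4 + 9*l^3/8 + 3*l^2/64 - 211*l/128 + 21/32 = (l/4 + 1)*(l - 3/4)*(l - 1/2)*(l + 7/4)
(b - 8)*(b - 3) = b^2 - 11*b + 24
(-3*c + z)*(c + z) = -3*c^2 - 2*c*z + z^2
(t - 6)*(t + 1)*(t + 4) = t^3 - t^2 - 26*t - 24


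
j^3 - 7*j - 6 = (j - 3)*(j + 1)*(j + 2)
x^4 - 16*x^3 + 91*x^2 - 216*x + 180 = (x - 6)*(x - 5)*(x - 3)*(x - 2)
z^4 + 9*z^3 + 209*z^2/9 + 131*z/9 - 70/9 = (z - 1/3)*(z + 2)*(z + 7/3)*(z + 5)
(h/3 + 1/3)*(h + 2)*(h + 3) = h^3/3 + 2*h^2 + 11*h/3 + 2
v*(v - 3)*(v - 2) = v^3 - 5*v^2 + 6*v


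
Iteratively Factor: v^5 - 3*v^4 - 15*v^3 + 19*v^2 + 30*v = (v - 2)*(v^4 - v^3 - 17*v^2 - 15*v) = v*(v - 2)*(v^3 - v^2 - 17*v - 15) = v*(v - 2)*(v + 1)*(v^2 - 2*v - 15) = v*(v - 5)*(v - 2)*(v + 1)*(v + 3)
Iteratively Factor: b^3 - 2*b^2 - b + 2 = (b - 2)*(b^2 - 1) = (b - 2)*(b + 1)*(b - 1)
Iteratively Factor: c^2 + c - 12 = (c + 4)*(c - 3)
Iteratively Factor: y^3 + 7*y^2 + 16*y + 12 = (y + 2)*(y^2 + 5*y + 6) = (y + 2)^2*(y + 3)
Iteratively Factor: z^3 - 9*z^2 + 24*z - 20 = (z - 5)*(z^2 - 4*z + 4) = (z - 5)*(z - 2)*(z - 2)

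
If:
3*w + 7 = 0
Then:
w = -7/3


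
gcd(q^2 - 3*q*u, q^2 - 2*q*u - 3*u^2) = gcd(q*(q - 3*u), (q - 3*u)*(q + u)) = q - 3*u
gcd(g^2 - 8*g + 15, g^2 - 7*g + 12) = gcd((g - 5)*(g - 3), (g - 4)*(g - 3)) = g - 3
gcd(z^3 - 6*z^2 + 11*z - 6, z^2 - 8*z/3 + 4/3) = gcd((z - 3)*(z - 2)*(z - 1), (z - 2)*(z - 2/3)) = z - 2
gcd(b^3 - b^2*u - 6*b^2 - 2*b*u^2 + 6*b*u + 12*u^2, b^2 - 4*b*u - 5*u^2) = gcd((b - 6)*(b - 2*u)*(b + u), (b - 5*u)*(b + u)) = b + u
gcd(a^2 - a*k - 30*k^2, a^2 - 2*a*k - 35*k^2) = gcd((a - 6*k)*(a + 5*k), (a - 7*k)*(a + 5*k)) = a + 5*k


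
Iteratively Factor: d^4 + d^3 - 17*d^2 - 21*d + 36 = (d - 1)*(d^3 + 2*d^2 - 15*d - 36) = (d - 1)*(d + 3)*(d^2 - d - 12) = (d - 1)*(d + 3)^2*(d - 4)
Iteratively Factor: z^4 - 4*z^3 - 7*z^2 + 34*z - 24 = (z - 4)*(z^3 - 7*z + 6) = (z - 4)*(z + 3)*(z^2 - 3*z + 2) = (z - 4)*(z - 1)*(z + 3)*(z - 2)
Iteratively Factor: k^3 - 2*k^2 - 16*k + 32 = (k - 4)*(k^2 + 2*k - 8) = (k - 4)*(k - 2)*(k + 4)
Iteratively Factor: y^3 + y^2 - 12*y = (y)*(y^2 + y - 12) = y*(y + 4)*(y - 3)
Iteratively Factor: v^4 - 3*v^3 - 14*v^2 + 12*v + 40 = (v + 2)*(v^3 - 5*v^2 - 4*v + 20) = (v - 5)*(v + 2)*(v^2 - 4) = (v - 5)*(v - 2)*(v + 2)*(v + 2)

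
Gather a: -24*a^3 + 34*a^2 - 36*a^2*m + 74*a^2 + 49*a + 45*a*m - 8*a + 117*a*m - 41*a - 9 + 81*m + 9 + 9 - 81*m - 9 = -24*a^3 + a^2*(108 - 36*m) + 162*a*m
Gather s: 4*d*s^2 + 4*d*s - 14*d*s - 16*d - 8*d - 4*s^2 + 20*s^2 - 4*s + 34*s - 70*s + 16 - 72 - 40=-24*d + s^2*(4*d + 16) + s*(-10*d - 40) - 96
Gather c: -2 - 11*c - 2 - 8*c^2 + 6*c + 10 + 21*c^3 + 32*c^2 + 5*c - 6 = 21*c^3 + 24*c^2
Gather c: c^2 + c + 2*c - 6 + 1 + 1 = c^2 + 3*c - 4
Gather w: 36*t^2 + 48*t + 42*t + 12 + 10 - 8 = 36*t^2 + 90*t + 14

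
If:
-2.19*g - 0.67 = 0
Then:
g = -0.31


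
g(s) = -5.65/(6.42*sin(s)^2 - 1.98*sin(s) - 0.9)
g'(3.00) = 0.85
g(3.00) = 5.37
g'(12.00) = -10.46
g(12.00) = -2.81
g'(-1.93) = 0.64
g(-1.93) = -0.86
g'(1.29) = 1.66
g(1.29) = -1.81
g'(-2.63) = 15.75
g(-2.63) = -3.51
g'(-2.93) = 639.45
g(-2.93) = 28.11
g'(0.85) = 18.71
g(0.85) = -4.57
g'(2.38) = -44.98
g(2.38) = -7.14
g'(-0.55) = -11.73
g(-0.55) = -2.99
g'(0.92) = 11.17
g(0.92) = -3.56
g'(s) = -5.65*(-12.84*sin(s)*cos(s) + 1.98*cos(s))/(6.42*sin(s)^2 - 1.98*sin(s) - 0.9)^2 = (72.546*sin(s) - 11.187)*cos(s)/(-6.42*sin(s)^2 + 1.98*sin(s) + 0.9)^2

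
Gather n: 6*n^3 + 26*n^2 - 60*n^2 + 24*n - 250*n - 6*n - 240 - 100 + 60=6*n^3 - 34*n^2 - 232*n - 280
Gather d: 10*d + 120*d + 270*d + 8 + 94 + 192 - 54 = 400*d + 240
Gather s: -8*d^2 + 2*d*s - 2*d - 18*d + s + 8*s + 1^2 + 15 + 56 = -8*d^2 - 20*d + s*(2*d + 9) + 72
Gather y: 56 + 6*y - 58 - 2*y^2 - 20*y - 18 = -2*y^2 - 14*y - 20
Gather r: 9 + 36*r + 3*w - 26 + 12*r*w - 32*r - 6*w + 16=r*(12*w + 4) - 3*w - 1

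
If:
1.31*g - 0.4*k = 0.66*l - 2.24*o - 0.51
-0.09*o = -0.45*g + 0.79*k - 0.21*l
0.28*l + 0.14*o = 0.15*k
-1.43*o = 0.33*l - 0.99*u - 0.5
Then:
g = -4.20871132780435*u - 3.07015981591224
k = -3.14730285318011*u - 2.24321491615181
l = -2.29727967816808*u - 1.55609711890052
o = 1.22244915650033*u + 0.708749684781238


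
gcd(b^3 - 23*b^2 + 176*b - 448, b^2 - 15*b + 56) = b^2 - 15*b + 56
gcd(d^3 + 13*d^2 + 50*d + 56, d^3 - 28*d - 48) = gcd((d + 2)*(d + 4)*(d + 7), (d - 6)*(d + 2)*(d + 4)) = d^2 + 6*d + 8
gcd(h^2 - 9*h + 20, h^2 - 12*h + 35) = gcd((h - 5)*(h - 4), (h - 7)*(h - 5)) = h - 5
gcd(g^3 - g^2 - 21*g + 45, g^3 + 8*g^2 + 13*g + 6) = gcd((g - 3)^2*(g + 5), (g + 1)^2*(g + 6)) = 1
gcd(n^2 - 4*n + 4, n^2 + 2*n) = 1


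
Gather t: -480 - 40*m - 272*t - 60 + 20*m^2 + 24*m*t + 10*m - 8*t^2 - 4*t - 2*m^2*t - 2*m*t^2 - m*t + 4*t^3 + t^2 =20*m^2 - 30*m + 4*t^3 + t^2*(-2*m - 7) + t*(-2*m^2 + 23*m - 276) - 540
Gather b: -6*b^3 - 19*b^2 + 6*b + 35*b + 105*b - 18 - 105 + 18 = -6*b^3 - 19*b^2 + 146*b - 105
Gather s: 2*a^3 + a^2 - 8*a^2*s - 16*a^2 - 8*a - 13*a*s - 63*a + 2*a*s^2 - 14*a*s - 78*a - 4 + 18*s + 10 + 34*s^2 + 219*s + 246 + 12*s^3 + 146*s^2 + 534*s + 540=2*a^3 - 15*a^2 - 149*a + 12*s^3 + s^2*(2*a + 180) + s*(-8*a^2 - 27*a + 771) + 792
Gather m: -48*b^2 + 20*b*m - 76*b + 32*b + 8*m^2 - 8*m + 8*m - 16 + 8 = -48*b^2 + 20*b*m - 44*b + 8*m^2 - 8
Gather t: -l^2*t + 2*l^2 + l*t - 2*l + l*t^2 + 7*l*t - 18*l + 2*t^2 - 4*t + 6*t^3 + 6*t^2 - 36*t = 2*l^2 - 20*l + 6*t^3 + t^2*(l + 8) + t*(-l^2 + 8*l - 40)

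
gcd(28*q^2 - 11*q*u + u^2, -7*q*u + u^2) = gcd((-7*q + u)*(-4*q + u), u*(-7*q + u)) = 7*q - u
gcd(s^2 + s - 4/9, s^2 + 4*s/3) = s + 4/3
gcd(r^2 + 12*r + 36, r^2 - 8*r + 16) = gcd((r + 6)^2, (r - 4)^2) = 1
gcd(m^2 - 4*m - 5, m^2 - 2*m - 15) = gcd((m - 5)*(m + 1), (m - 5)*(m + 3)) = m - 5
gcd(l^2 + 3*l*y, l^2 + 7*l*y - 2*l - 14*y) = 1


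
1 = 1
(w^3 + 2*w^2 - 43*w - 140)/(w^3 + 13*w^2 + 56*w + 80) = (w - 7)/(w + 4)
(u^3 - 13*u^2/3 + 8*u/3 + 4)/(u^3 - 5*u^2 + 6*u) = (u + 2/3)/u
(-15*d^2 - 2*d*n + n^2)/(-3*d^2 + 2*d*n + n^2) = (5*d - n)/(d - n)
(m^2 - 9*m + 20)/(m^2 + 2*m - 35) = (m - 4)/(m + 7)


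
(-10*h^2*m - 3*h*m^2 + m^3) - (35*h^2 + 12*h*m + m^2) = -10*h^2*m - 35*h^2 - 3*h*m^2 - 12*h*m + m^3 - m^2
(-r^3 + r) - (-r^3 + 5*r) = -4*r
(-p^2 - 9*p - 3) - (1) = -p^2 - 9*p - 4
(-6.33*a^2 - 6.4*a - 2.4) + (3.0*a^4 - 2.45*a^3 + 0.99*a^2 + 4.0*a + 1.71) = 3.0*a^4 - 2.45*a^3 - 5.34*a^2 - 2.4*a - 0.69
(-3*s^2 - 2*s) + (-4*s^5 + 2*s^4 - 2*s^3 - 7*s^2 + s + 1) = -4*s^5 + 2*s^4 - 2*s^3 - 10*s^2 - s + 1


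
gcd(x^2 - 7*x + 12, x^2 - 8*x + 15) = x - 3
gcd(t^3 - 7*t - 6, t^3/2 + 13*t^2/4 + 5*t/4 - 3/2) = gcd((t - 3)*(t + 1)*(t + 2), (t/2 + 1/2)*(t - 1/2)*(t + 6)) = t + 1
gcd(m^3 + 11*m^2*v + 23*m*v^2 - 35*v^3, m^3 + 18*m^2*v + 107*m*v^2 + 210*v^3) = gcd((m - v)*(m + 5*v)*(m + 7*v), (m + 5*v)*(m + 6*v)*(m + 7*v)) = m^2 + 12*m*v + 35*v^2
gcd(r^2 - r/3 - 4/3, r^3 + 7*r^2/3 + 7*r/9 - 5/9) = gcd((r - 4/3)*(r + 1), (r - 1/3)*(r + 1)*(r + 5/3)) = r + 1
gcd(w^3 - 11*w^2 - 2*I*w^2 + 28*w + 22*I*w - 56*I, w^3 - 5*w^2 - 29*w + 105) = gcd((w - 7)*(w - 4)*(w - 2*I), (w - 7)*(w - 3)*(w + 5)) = w - 7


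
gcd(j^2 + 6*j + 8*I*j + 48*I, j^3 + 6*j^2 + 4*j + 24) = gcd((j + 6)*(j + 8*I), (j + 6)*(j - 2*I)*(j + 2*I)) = j + 6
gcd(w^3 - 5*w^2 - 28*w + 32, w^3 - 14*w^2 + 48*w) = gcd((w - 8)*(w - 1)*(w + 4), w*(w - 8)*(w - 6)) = w - 8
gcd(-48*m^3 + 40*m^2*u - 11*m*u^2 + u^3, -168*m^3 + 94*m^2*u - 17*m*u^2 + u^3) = -4*m + u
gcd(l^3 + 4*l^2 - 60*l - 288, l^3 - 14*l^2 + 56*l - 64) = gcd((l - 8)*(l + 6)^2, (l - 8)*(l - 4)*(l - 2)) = l - 8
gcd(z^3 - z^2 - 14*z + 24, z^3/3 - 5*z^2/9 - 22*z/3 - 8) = 1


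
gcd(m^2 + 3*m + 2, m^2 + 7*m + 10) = m + 2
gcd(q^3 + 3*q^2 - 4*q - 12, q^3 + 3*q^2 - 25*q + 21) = 1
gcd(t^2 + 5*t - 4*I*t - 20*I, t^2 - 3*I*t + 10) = 1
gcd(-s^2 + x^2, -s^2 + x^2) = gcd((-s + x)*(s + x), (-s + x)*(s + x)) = -s^2 + x^2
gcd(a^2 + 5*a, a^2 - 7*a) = a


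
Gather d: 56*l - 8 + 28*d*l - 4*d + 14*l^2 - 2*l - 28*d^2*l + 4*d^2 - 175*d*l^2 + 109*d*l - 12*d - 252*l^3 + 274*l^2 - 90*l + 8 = d^2*(4 - 28*l) + d*(-175*l^2 + 137*l - 16) - 252*l^3 + 288*l^2 - 36*l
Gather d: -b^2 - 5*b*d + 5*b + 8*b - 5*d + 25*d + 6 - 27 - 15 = -b^2 + 13*b + d*(20 - 5*b) - 36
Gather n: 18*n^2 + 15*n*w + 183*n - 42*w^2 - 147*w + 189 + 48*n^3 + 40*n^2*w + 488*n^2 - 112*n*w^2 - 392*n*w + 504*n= 48*n^3 + n^2*(40*w + 506) + n*(-112*w^2 - 377*w + 687) - 42*w^2 - 147*w + 189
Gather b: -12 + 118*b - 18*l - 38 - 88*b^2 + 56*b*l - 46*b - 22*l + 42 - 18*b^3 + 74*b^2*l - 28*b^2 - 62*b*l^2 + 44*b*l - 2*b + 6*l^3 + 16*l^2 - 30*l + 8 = -18*b^3 + b^2*(74*l - 116) + b*(-62*l^2 + 100*l + 70) + 6*l^3 + 16*l^2 - 70*l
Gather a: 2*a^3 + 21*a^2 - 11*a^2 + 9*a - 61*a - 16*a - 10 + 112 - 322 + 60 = 2*a^3 + 10*a^2 - 68*a - 160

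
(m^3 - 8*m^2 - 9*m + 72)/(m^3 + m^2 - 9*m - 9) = (m - 8)/(m + 1)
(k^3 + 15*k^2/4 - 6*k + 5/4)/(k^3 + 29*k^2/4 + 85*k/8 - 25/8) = 2*(k - 1)/(2*k + 5)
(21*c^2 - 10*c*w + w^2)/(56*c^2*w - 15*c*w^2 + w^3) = (-3*c + w)/(w*(-8*c + w))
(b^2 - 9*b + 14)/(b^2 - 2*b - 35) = (b - 2)/(b + 5)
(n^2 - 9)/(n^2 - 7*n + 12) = (n + 3)/(n - 4)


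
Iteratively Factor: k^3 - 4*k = (k + 2)*(k^2 - 2*k) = (k - 2)*(k + 2)*(k)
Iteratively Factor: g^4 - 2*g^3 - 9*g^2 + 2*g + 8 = (g + 2)*(g^3 - 4*g^2 - g + 4) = (g - 4)*(g + 2)*(g^2 - 1) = (g - 4)*(g - 1)*(g + 2)*(g + 1)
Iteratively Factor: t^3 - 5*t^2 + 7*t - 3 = (t - 1)*(t^2 - 4*t + 3) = (t - 3)*(t - 1)*(t - 1)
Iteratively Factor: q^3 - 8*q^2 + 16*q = (q - 4)*(q^2 - 4*q) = (q - 4)^2*(q)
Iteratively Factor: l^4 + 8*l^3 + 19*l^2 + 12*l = (l + 1)*(l^3 + 7*l^2 + 12*l) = (l + 1)*(l + 4)*(l^2 + 3*l) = l*(l + 1)*(l + 4)*(l + 3)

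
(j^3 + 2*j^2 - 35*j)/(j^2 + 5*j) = (j^2 + 2*j - 35)/(j + 5)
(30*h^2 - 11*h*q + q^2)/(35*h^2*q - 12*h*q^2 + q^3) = (-6*h + q)/(q*(-7*h + q))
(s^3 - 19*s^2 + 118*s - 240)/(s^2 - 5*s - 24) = (s^2 - 11*s + 30)/(s + 3)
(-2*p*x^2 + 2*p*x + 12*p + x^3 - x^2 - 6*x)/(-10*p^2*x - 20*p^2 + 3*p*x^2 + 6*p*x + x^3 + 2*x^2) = (x - 3)/(5*p + x)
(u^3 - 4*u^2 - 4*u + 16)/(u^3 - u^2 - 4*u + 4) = (u - 4)/(u - 1)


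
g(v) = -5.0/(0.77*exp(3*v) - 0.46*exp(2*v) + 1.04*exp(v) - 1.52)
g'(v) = -5.0*(-2.31*exp(3*v) + 0.92*exp(2*v) - 1.04*exp(v))/(0.77*exp(3*v) - 0.46*exp(2*v) + 1.04*exp(v) - 1.52)^2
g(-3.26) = 3.38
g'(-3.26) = 0.09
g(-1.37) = 3.93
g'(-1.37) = 0.75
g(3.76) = -0.00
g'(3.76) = 0.00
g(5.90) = -0.00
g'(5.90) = 0.00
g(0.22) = -9.07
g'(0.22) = 71.30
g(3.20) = -0.00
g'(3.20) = 0.00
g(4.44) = -0.00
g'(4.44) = 0.00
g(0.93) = -0.47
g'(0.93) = 1.50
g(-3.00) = 3.40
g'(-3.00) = 0.12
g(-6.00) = 3.30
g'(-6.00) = 0.01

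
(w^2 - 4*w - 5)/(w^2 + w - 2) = (w^2 - 4*w - 5)/(w^2 + w - 2)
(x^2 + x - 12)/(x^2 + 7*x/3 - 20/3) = 3*(x - 3)/(3*x - 5)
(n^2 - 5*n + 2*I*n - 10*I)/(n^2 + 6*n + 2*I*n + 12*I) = (n - 5)/(n + 6)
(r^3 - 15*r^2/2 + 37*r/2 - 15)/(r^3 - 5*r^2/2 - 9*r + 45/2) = (r - 2)/(r + 3)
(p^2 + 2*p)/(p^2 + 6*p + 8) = p/(p + 4)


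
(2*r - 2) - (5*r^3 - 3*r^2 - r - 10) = -5*r^3 + 3*r^2 + 3*r + 8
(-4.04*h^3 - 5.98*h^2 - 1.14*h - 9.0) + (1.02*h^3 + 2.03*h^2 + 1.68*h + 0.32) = -3.02*h^3 - 3.95*h^2 + 0.54*h - 8.68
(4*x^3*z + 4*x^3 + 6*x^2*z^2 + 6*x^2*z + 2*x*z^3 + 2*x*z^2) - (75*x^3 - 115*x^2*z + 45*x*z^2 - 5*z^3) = 4*x^3*z - 71*x^3 + 6*x^2*z^2 + 121*x^2*z + 2*x*z^3 - 43*x*z^2 + 5*z^3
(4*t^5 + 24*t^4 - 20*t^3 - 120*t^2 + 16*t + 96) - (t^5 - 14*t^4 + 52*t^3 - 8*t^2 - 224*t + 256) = 3*t^5 + 38*t^4 - 72*t^3 - 112*t^2 + 240*t - 160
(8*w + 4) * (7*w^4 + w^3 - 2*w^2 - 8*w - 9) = 56*w^5 + 36*w^4 - 12*w^3 - 72*w^2 - 104*w - 36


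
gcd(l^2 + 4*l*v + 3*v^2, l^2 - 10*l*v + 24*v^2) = 1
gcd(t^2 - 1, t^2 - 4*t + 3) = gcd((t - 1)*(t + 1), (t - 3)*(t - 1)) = t - 1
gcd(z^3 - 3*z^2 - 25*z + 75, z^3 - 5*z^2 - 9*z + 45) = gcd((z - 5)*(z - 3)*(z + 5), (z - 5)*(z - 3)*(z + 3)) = z^2 - 8*z + 15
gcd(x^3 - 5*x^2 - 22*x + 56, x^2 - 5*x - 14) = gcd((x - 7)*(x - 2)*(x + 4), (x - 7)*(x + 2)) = x - 7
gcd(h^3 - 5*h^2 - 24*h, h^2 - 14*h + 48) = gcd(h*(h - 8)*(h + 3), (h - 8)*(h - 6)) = h - 8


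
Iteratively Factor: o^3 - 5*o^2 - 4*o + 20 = (o - 2)*(o^2 - 3*o - 10) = (o - 2)*(o + 2)*(o - 5)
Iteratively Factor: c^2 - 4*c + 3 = (c - 1)*(c - 3)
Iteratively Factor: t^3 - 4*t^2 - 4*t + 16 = (t - 4)*(t^2 - 4) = (t - 4)*(t - 2)*(t + 2)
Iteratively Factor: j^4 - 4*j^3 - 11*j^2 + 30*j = (j - 2)*(j^3 - 2*j^2 - 15*j) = j*(j - 2)*(j^2 - 2*j - 15) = j*(j - 5)*(j - 2)*(j + 3)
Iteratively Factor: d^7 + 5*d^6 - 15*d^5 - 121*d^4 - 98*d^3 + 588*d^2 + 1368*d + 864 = (d + 2)*(d^6 + 3*d^5 - 21*d^4 - 79*d^3 + 60*d^2 + 468*d + 432) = (d + 2)*(d + 3)*(d^5 - 21*d^3 - 16*d^2 + 108*d + 144) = (d + 2)*(d + 3)^2*(d^4 - 3*d^3 - 12*d^2 + 20*d + 48) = (d - 3)*(d + 2)*(d + 3)^2*(d^3 - 12*d - 16) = (d - 3)*(d + 2)^2*(d + 3)^2*(d^2 - 2*d - 8) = (d - 4)*(d - 3)*(d + 2)^2*(d + 3)^2*(d + 2)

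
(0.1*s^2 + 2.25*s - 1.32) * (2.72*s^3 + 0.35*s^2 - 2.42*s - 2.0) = 0.272*s^5 + 6.155*s^4 - 3.0449*s^3 - 6.107*s^2 - 1.3056*s + 2.64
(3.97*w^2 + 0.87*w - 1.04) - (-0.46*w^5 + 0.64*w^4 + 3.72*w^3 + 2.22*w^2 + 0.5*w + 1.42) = 0.46*w^5 - 0.64*w^4 - 3.72*w^3 + 1.75*w^2 + 0.37*w - 2.46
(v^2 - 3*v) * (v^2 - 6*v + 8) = v^4 - 9*v^3 + 26*v^2 - 24*v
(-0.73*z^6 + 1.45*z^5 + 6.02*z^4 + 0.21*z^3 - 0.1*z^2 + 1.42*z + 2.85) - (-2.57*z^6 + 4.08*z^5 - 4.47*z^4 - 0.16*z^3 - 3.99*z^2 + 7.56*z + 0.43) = 1.84*z^6 - 2.63*z^5 + 10.49*z^4 + 0.37*z^3 + 3.89*z^2 - 6.14*z + 2.42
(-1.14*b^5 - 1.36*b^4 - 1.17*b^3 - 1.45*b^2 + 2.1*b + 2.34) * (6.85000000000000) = -7.809*b^5 - 9.316*b^4 - 8.0145*b^3 - 9.9325*b^2 + 14.385*b + 16.029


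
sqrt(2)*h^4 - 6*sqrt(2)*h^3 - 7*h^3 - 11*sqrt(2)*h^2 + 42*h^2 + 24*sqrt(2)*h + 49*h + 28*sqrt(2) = (h - 7)*(h - 4*sqrt(2))*(h + sqrt(2)/2)*(sqrt(2)*h + sqrt(2))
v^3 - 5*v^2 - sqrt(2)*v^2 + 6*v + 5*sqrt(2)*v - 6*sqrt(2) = (v - 3)*(v - 2)*(v - sqrt(2))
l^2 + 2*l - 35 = (l - 5)*(l + 7)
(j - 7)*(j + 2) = j^2 - 5*j - 14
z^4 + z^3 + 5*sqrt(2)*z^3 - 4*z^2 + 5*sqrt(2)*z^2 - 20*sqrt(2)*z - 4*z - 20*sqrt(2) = (z - 2)*(z + 1)*(z + 2)*(z + 5*sqrt(2))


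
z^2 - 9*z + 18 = (z - 6)*(z - 3)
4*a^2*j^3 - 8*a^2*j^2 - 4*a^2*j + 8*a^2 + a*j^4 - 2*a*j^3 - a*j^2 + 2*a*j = (4*a + j)*(j - 2)*(j - 1)*(a*j + a)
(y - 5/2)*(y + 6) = y^2 + 7*y/2 - 15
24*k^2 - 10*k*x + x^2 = (-6*k + x)*(-4*k + x)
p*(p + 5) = p^2 + 5*p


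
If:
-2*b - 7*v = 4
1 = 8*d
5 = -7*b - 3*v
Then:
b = -23/43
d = 1/8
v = -18/43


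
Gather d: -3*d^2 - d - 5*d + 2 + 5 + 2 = -3*d^2 - 6*d + 9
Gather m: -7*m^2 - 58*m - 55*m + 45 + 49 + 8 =-7*m^2 - 113*m + 102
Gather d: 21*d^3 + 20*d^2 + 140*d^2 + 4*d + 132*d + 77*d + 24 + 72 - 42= 21*d^3 + 160*d^2 + 213*d + 54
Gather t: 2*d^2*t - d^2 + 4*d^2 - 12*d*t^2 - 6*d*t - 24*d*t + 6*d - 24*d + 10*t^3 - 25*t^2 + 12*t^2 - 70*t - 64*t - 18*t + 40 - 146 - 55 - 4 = 3*d^2 - 18*d + 10*t^3 + t^2*(-12*d - 13) + t*(2*d^2 - 30*d - 152) - 165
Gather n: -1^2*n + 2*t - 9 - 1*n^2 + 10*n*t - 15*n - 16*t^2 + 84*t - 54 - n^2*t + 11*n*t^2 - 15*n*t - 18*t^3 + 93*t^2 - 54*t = n^2*(-t - 1) + n*(11*t^2 - 5*t - 16) - 18*t^3 + 77*t^2 + 32*t - 63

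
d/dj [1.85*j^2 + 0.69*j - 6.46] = 3.7*j + 0.69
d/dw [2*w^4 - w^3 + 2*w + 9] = 8*w^3 - 3*w^2 + 2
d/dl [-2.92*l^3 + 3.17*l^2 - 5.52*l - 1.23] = -8.76*l^2 + 6.34*l - 5.52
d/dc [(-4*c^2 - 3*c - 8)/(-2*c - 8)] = 2*(c^2 + 8*c + 1)/(c^2 + 8*c + 16)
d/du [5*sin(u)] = 5*cos(u)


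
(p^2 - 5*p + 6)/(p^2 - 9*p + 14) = (p - 3)/(p - 7)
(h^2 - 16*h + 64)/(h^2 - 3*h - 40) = (h - 8)/(h + 5)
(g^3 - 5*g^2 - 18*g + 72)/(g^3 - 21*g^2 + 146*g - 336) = (g^2 + g - 12)/(g^2 - 15*g + 56)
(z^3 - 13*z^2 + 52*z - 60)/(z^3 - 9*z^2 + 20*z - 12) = (z - 5)/(z - 1)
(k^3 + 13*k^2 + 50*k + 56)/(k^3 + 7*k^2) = 1 + 6/k + 8/k^2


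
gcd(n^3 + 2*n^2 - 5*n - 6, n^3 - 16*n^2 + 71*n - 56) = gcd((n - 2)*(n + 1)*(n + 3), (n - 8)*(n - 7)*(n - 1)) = 1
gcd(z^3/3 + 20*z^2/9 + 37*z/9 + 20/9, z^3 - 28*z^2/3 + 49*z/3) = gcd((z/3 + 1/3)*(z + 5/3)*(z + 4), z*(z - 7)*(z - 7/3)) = 1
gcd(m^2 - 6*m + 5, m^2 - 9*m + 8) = m - 1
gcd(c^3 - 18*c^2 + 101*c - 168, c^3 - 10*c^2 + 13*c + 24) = c^2 - 11*c + 24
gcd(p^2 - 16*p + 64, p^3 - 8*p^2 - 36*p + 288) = p - 8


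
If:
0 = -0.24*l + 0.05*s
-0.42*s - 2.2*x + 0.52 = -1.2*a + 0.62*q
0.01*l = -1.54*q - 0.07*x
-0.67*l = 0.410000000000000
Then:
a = 1.80984848484848*x - 1.45933998836984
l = -0.61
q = 0.00397363830199651 - 0.0454545454545455*x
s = -2.94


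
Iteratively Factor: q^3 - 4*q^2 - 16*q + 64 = (q - 4)*(q^2 - 16) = (q - 4)*(q + 4)*(q - 4)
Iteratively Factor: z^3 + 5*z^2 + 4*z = (z)*(z^2 + 5*z + 4) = z*(z + 1)*(z + 4)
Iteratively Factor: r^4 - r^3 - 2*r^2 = (r - 2)*(r^3 + r^2) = r*(r - 2)*(r^2 + r) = r^2*(r - 2)*(r + 1)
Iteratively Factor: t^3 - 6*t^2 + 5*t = (t - 5)*(t^2 - t) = t*(t - 5)*(t - 1)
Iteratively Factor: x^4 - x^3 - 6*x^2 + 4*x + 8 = (x + 2)*(x^3 - 3*x^2 + 4) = (x - 2)*(x + 2)*(x^2 - x - 2) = (x - 2)^2*(x + 2)*(x + 1)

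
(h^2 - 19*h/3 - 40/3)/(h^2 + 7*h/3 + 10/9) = 3*(h - 8)/(3*h + 2)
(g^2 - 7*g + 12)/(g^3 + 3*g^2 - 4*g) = (g^2 - 7*g + 12)/(g*(g^2 + 3*g - 4))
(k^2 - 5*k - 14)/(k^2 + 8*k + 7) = (k^2 - 5*k - 14)/(k^2 + 8*k + 7)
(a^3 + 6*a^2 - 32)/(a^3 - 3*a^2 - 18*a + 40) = (a + 4)/(a - 5)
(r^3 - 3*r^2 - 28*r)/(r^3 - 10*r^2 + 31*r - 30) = r*(r^2 - 3*r - 28)/(r^3 - 10*r^2 + 31*r - 30)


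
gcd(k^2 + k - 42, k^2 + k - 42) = k^2 + k - 42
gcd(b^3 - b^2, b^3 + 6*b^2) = b^2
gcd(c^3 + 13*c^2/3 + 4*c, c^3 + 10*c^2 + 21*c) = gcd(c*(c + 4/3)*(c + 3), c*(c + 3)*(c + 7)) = c^2 + 3*c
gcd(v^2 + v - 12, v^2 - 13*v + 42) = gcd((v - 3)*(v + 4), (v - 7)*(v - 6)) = 1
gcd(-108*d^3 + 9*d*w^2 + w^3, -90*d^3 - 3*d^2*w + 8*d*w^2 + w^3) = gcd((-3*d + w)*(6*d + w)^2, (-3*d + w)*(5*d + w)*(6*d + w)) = -18*d^2 + 3*d*w + w^2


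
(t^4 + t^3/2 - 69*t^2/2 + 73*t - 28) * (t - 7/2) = t^5 - 3*t^4 - 145*t^3/4 + 775*t^2/4 - 567*t/2 + 98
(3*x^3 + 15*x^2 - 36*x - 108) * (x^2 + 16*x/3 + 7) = 3*x^5 + 31*x^4 + 65*x^3 - 195*x^2 - 828*x - 756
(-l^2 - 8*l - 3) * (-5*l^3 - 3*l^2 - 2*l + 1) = 5*l^5 + 43*l^4 + 41*l^3 + 24*l^2 - 2*l - 3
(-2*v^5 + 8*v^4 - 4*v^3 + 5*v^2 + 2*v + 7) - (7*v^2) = -2*v^5 + 8*v^4 - 4*v^3 - 2*v^2 + 2*v + 7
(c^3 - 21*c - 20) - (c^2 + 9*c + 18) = c^3 - c^2 - 30*c - 38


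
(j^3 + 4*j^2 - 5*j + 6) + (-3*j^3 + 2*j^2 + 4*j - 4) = -2*j^3 + 6*j^2 - j + 2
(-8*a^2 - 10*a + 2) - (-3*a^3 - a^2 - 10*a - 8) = 3*a^3 - 7*a^2 + 10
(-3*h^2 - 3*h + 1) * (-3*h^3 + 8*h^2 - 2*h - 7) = 9*h^5 - 15*h^4 - 21*h^3 + 35*h^2 + 19*h - 7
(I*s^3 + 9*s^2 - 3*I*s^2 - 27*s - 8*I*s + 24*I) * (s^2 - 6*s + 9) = I*s^5 + 9*s^4 - 9*I*s^4 - 81*s^3 + 19*I*s^3 + 243*s^2 + 45*I*s^2 - 243*s - 216*I*s + 216*I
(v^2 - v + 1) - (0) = v^2 - v + 1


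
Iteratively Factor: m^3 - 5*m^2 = (m)*(m^2 - 5*m) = m*(m - 5)*(m)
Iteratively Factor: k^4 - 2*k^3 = (k - 2)*(k^3) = k*(k - 2)*(k^2) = k^2*(k - 2)*(k)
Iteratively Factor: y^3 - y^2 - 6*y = (y)*(y^2 - y - 6) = y*(y - 3)*(y + 2)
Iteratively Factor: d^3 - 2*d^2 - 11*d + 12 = (d + 3)*(d^2 - 5*d + 4) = (d - 4)*(d + 3)*(d - 1)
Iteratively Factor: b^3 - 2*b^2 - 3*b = (b - 3)*(b^2 + b) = (b - 3)*(b + 1)*(b)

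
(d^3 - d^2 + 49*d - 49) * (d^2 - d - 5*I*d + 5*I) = d^5 - 2*d^4 - 5*I*d^4 + 50*d^3 + 10*I*d^3 - 98*d^2 - 250*I*d^2 + 49*d + 490*I*d - 245*I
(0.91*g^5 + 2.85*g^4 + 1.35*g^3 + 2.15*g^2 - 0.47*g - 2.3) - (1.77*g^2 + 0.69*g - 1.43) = 0.91*g^5 + 2.85*g^4 + 1.35*g^3 + 0.38*g^2 - 1.16*g - 0.87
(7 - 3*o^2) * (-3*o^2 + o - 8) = 9*o^4 - 3*o^3 + 3*o^2 + 7*o - 56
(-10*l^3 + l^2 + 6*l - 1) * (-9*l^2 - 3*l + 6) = 90*l^5 + 21*l^4 - 117*l^3 - 3*l^2 + 39*l - 6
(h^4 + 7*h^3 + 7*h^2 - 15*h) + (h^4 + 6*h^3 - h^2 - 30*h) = 2*h^4 + 13*h^3 + 6*h^2 - 45*h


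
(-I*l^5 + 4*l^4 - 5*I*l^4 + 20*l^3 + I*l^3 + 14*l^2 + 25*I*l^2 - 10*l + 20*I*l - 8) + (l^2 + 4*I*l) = -I*l^5 + 4*l^4 - 5*I*l^4 + 20*l^3 + I*l^3 + 15*l^2 + 25*I*l^2 - 10*l + 24*I*l - 8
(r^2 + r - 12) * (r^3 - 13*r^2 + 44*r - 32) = r^5 - 12*r^4 + 19*r^3 + 168*r^2 - 560*r + 384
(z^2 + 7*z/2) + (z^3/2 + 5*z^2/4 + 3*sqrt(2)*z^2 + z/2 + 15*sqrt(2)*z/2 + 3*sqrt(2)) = z^3/2 + 9*z^2/4 + 3*sqrt(2)*z^2 + 4*z + 15*sqrt(2)*z/2 + 3*sqrt(2)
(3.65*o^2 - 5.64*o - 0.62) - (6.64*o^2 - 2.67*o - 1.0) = -2.99*o^2 - 2.97*o + 0.38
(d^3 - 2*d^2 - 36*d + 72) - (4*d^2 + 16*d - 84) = d^3 - 6*d^2 - 52*d + 156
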